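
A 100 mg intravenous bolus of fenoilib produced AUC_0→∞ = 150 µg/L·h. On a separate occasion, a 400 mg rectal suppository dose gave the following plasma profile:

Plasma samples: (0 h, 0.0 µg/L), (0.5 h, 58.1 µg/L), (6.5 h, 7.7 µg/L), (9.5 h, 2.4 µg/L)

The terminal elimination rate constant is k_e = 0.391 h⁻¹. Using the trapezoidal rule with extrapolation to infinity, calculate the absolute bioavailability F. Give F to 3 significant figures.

Trapezoidal AUC_0→9.5 (rectal suppository):
  [0→0.5]: (0.0+58.1)/2 × 0.5 = 14.525
  [0.5→6.5]: (58.1+7.7)/2 × 6 = 197.4
  [6.5→9.5]: (7.7+2.4)/2 × 3 = 15.15
  Sum = 227.075 µg/L·h
Tail: C_last/k_e = 2.4/0.391 = 6.138
AUC_0→∞ (rectal suppository) = 227.075 + 6.138 = 233.213 µg/L·h
F = (AUC_ev/D_ev)/(AUC_iv/D_iv) = (233.213/400)/(150/100) = 0.5830325/1.5 = 0.3887

F = 0.389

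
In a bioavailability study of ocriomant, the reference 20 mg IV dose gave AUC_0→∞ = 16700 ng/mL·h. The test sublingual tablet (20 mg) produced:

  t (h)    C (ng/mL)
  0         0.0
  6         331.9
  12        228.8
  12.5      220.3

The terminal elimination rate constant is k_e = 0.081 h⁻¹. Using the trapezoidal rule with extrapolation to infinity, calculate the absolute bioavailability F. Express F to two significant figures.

F = 0.33

Trapezoidal AUC_0→12.5 (sublingual tablet):
  [0→6]: (0.0+331.9)/2 × 6 = 995.7
  [6→12]: (331.9+228.8)/2 × 6 = 1682.1
  [12→12.5]: (228.8+220.3)/2 × 0.5 = 112.275
  Sum = 2790.075 ng/mL·h
Tail: C_last/k_e = 220.3/0.081 = 2719.753
AUC_0→∞ (sublingual tablet) = 2790.075 + 2719.753 = 5509.828 ng/mL·h
F = (AUC_ev/D_ev)/(AUC_iv/D_iv) = (5509.828/20)/(16700/20) = 275.4914/835 = 0.3299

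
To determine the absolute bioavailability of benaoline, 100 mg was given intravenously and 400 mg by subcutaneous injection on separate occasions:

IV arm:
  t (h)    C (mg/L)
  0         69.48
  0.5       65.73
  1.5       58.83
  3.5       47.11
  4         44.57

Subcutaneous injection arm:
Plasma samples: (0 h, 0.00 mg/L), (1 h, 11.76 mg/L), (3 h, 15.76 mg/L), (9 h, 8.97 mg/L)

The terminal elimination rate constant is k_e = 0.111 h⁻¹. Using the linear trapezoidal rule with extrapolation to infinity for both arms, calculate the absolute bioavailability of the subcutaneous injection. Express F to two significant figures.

Trapezoidal AUC_0→4 (IV):
  [0→0.5]: (69.48+65.73)/2 × 0.5 = 33.8025
  [0.5→1.5]: (65.73+58.83)/2 × 1 = 62.28
  [1.5→3.5]: (58.83+47.11)/2 × 2 = 105.94
  [3.5→4]: (47.11+44.57)/2 × 0.5 = 22.92
  Sum = 224.9425 mg/L·h
IV tail: 44.57/0.111 = 401.532; AUC_iv,0→∞ = 224.9425 + 401.532 = 626.4745 mg/L·h
Trapezoidal AUC_0→9 (subcutaneous injection):
  [0→1]: (0.00+11.76)/2 × 1 = 5.88
  [1→3]: (11.76+15.76)/2 × 2 = 27.52
  [3→9]: (15.76+8.97)/2 × 6 = 74.19
  Sum = 107.59 mg/L·h
subcutaneous injection tail: 8.97/0.111 = 80.811; AUC_ev,0→∞ = 107.59 + 80.811 = 188.401 mg/L·h
F = (AUC_ev/D_ev)/(AUC_iv/D_iv) = (188.401/400)/(626.4745/100) = 0.4710025/6.264745 = 0.0752

F = 0.075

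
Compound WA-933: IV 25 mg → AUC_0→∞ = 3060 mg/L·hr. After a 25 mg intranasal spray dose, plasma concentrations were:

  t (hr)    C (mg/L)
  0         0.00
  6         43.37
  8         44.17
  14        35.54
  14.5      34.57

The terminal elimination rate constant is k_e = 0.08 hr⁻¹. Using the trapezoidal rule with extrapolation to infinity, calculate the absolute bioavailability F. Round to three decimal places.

Trapezoidal AUC_0→14.5 (intranasal spray):
  [0→6]: (0.00+43.37)/2 × 6 = 130.11
  [6→8]: (43.37+44.17)/2 × 2 = 87.54
  [8→14]: (44.17+35.54)/2 × 6 = 239.13
  [14→14.5]: (35.54+34.57)/2 × 0.5 = 17.5275
  Sum = 474.3075 mg/L·hr
Tail: C_last/k_e = 34.57/0.08 = 432.125
AUC_0→∞ (intranasal spray) = 474.3075 + 432.125 = 906.4325 mg/L·hr
F = (AUC_ev/D_ev)/(AUC_iv/D_iv) = (906.4325/25)/(3060/25) = 36.2573/122.4 = 0.2962

F = 0.296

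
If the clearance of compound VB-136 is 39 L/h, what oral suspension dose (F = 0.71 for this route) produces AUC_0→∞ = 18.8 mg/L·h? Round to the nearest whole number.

Dose = 1033 mg

Dose = CL × AUC_0→∞ / F
     = 39 × 18.8 / 0.71 = 1032.68 mg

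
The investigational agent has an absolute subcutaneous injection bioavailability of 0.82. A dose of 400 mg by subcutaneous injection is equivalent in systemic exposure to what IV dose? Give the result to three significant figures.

D_iv = 328 mg

Systemic exposure from an extravascular dose = F × D_ev, so the equivalent IV dose is F × D_ev.
D_iv = F × D_ev = 0.82 × 400 = 328 mg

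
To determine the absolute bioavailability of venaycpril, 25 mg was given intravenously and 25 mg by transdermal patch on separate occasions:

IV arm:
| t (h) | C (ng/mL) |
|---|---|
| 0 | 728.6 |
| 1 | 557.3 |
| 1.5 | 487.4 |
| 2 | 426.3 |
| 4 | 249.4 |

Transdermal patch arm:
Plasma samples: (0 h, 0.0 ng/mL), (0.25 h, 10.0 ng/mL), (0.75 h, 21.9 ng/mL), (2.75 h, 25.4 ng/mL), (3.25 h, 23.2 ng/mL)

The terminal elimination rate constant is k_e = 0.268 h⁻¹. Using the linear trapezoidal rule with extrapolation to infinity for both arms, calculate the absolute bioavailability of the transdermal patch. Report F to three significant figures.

Trapezoidal AUC_0→4 (IV):
  [0→1]: (728.6+557.3)/2 × 1 = 642.95
  [1→1.5]: (557.3+487.4)/2 × 0.5 = 261.175
  [1.5→2]: (487.4+426.3)/2 × 0.5 = 228.425
  [2→4]: (426.3+249.4)/2 × 2 = 675.7
  Sum = 1808.25 ng/mL·h
IV tail: 249.4/0.268 = 930.597; AUC_iv,0→∞ = 1808.25 + 930.597 = 2738.847 ng/mL·h
Trapezoidal AUC_0→3.25 (transdermal patch):
  [0→0.25]: (0.0+10.0)/2 × 0.25 = 1.25
  [0.25→0.75]: (10.0+21.9)/2 × 0.5 = 7.975
  [0.75→2.75]: (21.9+25.4)/2 × 2 = 47.3
  [2.75→3.25]: (25.4+23.2)/2 × 0.5 = 12.15
  Sum = 68.675 ng/mL·h
transdermal patch tail: 23.2/0.268 = 86.567; AUC_ev,0→∞ = 68.675 + 86.567 = 155.242 ng/mL·h
F = (AUC_ev/D_ev)/(AUC_iv/D_iv) = (155.242/25)/(2738.847/25) = 6.20968/109.55388 = 0.0567

F = 0.0567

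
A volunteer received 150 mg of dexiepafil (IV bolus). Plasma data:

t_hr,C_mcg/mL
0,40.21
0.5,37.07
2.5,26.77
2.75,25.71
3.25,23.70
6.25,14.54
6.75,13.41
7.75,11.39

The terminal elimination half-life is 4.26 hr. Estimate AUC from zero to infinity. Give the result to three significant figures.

AUC = 249 mcg/mL·hr

Trapezoidal AUC_0→7.75:
  [0→0.5]: (40.21+37.07)/2 × 0.5 = 19.32
  [0.5→2.5]: (37.07+26.77)/2 × 2 = 63.84
  [2.5→2.75]: (26.77+25.71)/2 × 0.25 = 6.56
  [2.75→3.25]: (25.71+23.70)/2 × 0.5 = 12.3525
  [3.25→6.25]: (23.70+14.54)/2 × 3 = 57.36
  [6.25→6.75]: (14.54+13.41)/2 × 0.5 = 6.9875
  [6.75→7.75]: (13.41+11.39)/2 × 1 = 12.4
  Sum = 178.82 mcg/mL·hr
k_e = ln2 / t½ = 0.693147 / 4.26 = 0.1627 hr^-1
Extrapolated tail: C_last / k_e = 11.39 / 0.1627 = 70.006
AUC_0→∞ = 178.82 + 70.006 = 248.826 mcg/mL·hr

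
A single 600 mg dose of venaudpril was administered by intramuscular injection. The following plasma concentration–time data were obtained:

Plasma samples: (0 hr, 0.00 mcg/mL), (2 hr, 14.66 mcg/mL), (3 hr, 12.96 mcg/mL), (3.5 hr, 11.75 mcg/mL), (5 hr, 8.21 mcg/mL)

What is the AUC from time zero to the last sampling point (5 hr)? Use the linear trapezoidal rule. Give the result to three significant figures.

AUC = 49.6 mcg/mL·hr

Trapezoidal AUC_0→5:
  [0→2]: (0.00+14.66)/2 × 2 = 14.66
  [2→3]: (14.66+12.96)/2 × 1 = 13.81
  [3→3.5]: (12.96+11.75)/2 × 0.5 = 6.1775
  [3.5→5]: (11.75+8.21)/2 × 1.5 = 14.97
  Sum = 49.6175 mcg/mL·hr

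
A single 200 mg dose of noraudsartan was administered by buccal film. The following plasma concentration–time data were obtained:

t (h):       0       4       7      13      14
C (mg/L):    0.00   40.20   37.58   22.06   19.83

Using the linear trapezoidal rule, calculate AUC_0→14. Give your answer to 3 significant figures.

AUC = 397 mg/L·h

Trapezoidal AUC_0→14:
  [0→4]: (0.00+40.20)/2 × 4 = 80.4
  [4→7]: (40.20+37.58)/2 × 3 = 116.67
  [7→13]: (37.58+22.06)/2 × 6 = 178.92
  [13→14]: (22.06+19.83)/2 × 1 = 20.945
  Sum = 396.935 mg/L·h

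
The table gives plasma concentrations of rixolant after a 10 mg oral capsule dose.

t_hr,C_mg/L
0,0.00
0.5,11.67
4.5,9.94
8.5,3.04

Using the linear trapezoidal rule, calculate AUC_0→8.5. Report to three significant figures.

AUC = 72.1 mg/L·hr

Trapezoidal AUC_0→8.5:
  [0→0.5]: (0.00+11.67)/2 × 0.5 = 2.9175
  [0.5→4.5]: (11.67+9.94)/2 × 4 = 43.22
  [4.5→8.5]: (9.94+3.04)/2 × 4 = 25.96
  Sum = 72.0975 mg/L·hr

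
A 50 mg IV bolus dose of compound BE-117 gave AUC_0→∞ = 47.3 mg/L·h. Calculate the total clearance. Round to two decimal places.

CL = 1.06 L/h

CL = Dose_iv / AUC_0→∞
   = 50 / 47.3 = 1.05708 L/h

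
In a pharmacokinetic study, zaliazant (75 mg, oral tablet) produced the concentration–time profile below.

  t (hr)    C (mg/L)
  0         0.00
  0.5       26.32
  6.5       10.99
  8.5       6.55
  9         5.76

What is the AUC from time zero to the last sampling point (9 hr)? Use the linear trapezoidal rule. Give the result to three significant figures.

AUC = 139 mg/L·hr

Trapezoidal AUC_0→9:
  [0→0.5]: (0.00+26.32)/2 × 0.5 = 6.58
  [0.5→6.5]: (26.32+10.99)/2 × 6 = 111.93
  [6.5→8.5]: (10.99+6.55)/2 × 2 = 17.54
  [8.5→9]: (6.55+5.76)/2 × 0.5 = 3.0775
  Sum = 139.1275 mg/L·hr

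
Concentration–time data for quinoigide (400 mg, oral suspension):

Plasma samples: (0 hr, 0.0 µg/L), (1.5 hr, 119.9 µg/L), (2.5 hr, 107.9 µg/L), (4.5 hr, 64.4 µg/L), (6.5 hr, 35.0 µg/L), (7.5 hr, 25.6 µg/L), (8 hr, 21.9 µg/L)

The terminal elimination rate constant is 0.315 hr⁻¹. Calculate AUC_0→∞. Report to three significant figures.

Trapezoidal AUC_0→8:
  [0→1.5]: (0.0+119.9)/2 × 1.5 = 89.925
  [1.5→2.5]: (119.9+107.9)/2 × 1 = 113.9
  [2.5→4.5]: (107.9+64.4)/2 × 2 = 172.3
  [4.5→6.5]: (64.4+35.0)/2 × 2 = 99.4
  [6.5→7.5]: (35.0+25.6)/2 × 1 = 30.3
  [7.5→8]: (25.6+21.9)/2 × 0.5 = 11.875
  Sum = 517.7 µg/L·hr
Extrapolated tail: C_last / k_e = 21.9 / 0.315 = 69.524
AUC_0→∞ = 517.7 + 69.524 = 587.224 µg/L·hr

AUC = 587 µg/L·hr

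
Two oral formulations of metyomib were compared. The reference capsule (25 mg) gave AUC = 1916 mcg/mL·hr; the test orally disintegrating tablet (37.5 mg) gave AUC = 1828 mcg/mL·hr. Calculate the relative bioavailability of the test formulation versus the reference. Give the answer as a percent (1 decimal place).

F_rel = (AUC_test/D_test) / (AUC_ref/D_ref)
      = (1828/37.5) / (1916/25)
      = 48.7467 / 76.64 = 0.6360 = 63.60%

F_rel = 63.6%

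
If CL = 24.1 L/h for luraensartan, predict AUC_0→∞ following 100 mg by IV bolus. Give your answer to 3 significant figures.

AUC = 4.15 mg/L·h

AUC_0→∞ = Dose_iv / CL
        = 100 / 24.1 = 4.14938 mg/L·h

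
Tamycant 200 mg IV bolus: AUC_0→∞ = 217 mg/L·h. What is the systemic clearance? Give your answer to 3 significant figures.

CL = 0.922 L/h

CL = Dose_iv / AUC_0→∞
   = 200 / 217 = 0.921659 L/h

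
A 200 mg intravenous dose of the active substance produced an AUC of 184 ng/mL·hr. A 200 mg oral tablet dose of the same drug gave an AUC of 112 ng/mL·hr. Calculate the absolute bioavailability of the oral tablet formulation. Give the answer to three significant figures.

F = 0.609

F = (AUC_ev / D_ev) / (AUC_iv / D_iv)
  = (112/200) / (184/200)
  = 0.56 / 0.92 = 0.6087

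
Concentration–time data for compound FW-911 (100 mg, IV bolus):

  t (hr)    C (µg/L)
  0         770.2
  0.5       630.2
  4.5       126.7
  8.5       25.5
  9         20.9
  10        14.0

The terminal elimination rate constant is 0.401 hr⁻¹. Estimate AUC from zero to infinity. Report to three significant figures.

AUC = 2230 µg/L·hr

Trapezoidal AUC_0→10:
  [0→0.5]: (770.2+630.2)/2 × 0.5 = 350.1
  [0.5→4.5]: (630.2+126.7)/2 × 4 = 1513.8
  [4.5→8.5]: (126.7+25.5)/2 × 4 = 304.4
  [8.5→9]: (25.5+20.9)/2 × 0.5 = 11.6
  [9→10]: (20.9+14.0)/2 × 1 = 17.45
  Sum = 2197.35 µg/L·hr
Extrapolated tail: C_last / k_e = 14.0 / 0.401 = 34.913
AUC_0→∞ = 2197.35 + 34.913 = 2232.263 µg/L·hr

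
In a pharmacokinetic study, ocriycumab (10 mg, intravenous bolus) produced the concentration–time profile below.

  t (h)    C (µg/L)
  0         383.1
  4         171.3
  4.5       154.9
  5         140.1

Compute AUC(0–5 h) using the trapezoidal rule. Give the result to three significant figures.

AUC = 1260 µg/L·h

Trapezoidal AUC_0→5:
  [0→4]: (383.1+171.3)/2 × 4 = 1108.8
  [4→4.5]: (171.3+154.9)/2 × 0.5 = 81.55
  [4.5→5]: (154.9+140.1)/2 × 0.5 = 73.75
  Sum = 1264.1 µg/L·h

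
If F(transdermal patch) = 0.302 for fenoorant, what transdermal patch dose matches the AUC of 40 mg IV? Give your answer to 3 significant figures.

D_transdermal = 132 mg

For equal systemic exposure: F × D_ev = D_iv
D_ev = D_iv / F = 40 / 0.302 = 132.45 mg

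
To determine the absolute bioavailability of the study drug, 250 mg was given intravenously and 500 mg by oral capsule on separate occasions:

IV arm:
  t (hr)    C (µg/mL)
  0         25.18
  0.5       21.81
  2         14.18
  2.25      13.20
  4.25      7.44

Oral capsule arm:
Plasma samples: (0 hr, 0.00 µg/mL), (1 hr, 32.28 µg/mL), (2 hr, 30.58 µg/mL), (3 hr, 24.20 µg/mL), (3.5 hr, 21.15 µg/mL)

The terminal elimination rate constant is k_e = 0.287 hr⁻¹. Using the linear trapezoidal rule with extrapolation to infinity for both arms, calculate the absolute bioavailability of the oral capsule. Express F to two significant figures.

Trapezoidal AUC_0→4.25 (IV):
  [0→0.5]: (25.18+21.81)/2 × 0.5 = 11.7475
  [0.5→2]: (21.81+14.18)/2 × 1.5 = 26.9925
  [2→2.25]: (14.18+13.20)/2 × 0.25 = 3.4225
  [2.25→4.25]: (13.20+7.44)/2 × 2 = 20.64
  Sum = 62.8025 µg/mL·hr
IV tail: 7.44/0.287 = 25.923; AUC_iv,0→∞ = 62.8025 + 25.923 = 88.7255 µg/mL·hr
Trapezoidal AUC_0→3.5 (oral capsule):
  [0→1]: (0.00+32.28)/2 × 1 = 16.14
  [1→2]: (32.28+30.58)/2 × 1 = 31.43
  [2→3]: (30.58+24.20)/2 × 1 = 27.39
  [3→3.5]: (24.20+21.15)/2 × 0.5 = 11.3375
  Sum = 86.2975 µg/mL·hr
oral capsule tail: 21.15/0.287 = 73.693; AUC_ev,0→∞ = 86.2975 + 73.693 = 159.9905 µg/mL·hr
F = (AUC_ev/D_ev)/(AUC_iv/D_iv) = (159.9905/500)/(88.7255/250) = 0.319981/0.354902 = 0.9016

F = 0.90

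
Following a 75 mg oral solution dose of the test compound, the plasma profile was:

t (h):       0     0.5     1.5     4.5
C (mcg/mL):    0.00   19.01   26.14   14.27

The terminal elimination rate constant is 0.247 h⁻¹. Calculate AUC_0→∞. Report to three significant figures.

Trapezoidal AUC_0→4.5:
  [0→0.5]: (0.00+19.01)/2 × 0.5 = 4.7525
  [0.5→1.5]: (19.01+26.14)/2 × 1 = 22.575
  [1.5→4.5]: (26.14+14.27)/2 × 3 = 60.615
  Sum = 87.9425 mcg/mL·h
Extrapolated tail: C_last / k_e = 14.27 / 0.247 = 57.773
AUC_0→∞ = 87.9425 + 57.773 = 145.7155 mcg/mL·h

AUC = 146 mcg/mL·h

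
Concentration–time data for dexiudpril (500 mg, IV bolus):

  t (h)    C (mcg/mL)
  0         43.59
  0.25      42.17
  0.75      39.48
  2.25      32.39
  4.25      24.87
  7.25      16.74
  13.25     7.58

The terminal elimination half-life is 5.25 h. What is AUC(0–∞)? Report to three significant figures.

Trapezoidal AUC_0→13.25:
  [0→0.25]: (43.59+42.17)/2 × 0.25 = 10.72
  [0.25→0.75]: (42.17+39.48)/2 × 0.5 = 20.4125
  [0.75→2.25]: (39.48+32.39)/2 × 1.5 = 53.9025
  [2.25→4.25]: (32.39+24.87)/2 × 2 = 57.26
  [4.25→7.25]: (24.87+16.74)/2 × 3 = 62.415
  [7.25→13.25]: (16.74+7.58)/2 × 6 = 72.96
  Sum = 277.67 mcg/mL·h
k_e = ln2 / t½ = 0.693147 / 5.25 = 0.1320 h^-1
Extrapolated tail: C_last / k_e = 7.58 / 0.132 = 57.424
AUC_0→∞ = 277.67 + 57.424 = 335.094 mcg/mL·h

AUC = 335 mcg/mL·h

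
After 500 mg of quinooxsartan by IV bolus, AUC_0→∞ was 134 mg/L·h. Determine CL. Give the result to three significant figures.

CL = Dose_iv / AUC_0→∞
   = 500 / 134 = 3.73134 L/h

CL = 3.73 L/h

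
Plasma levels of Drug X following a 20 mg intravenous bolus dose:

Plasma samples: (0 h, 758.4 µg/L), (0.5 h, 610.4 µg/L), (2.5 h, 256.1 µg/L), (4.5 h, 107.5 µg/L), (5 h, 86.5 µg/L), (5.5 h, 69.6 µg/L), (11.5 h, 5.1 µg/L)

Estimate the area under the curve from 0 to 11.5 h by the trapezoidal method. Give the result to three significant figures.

AUC = 1880 µg/L·h

Trapezoidal AUC_0→11.5:
  [0→0.5]: (758.4+610.4)/2 × 0.5 = 342.2
  [0.5→2.5]: (610.4+256.1)/2 × 2 = 866.5
  [2.5→4.5]: (256.1+107.5)/2 × 2 = 363.6
  [4.5→5]: (107.5+86.5)/2 × 0.5 = 48.5
  [5→5.5]: (86.5+69.6)/2 × 0.5 = 39.025
  [5.5→11.5]: (69.6+5.1)/2 × 6 = 224.1
  Sum = 1883.925 µg/L·h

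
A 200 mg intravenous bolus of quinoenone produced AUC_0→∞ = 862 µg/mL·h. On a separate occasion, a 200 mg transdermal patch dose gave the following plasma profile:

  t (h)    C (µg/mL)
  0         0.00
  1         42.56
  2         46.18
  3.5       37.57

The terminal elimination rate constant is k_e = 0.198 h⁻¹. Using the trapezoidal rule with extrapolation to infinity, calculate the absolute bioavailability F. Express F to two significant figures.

Trapezoidal AUC_0→3.5 (transdermal patch):
  [0→1]: (0.00+42.56)/2 × 1 = 21.28
  [1→2]: (42.56+46.18)/2 × 1 = 44.37
  [2→3.5]: (46.18+37.57)/2 × 1.5 = 62.8125
  Sum = 128.4625 µg/mL·h
Tail: C_last/k_e = 37.57/0.198 = 189.747
AUC_0→∞ (transdermal patch) = 128.4625 + 189.747 = 318.2095 µg/mL·h
F = (AUC_ev/D_ev)/(AUC_iv/D_iv) = (318.2095/200)/(862/200) = 1.5910475/4.31 = 0.3692

F = 0.37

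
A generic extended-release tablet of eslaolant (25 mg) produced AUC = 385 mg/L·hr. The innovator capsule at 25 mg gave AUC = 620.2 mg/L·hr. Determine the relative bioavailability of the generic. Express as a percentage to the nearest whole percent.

F_rel = (AUC_test/D_test) / (AUC_ref/D_ref)
      = (385/25) / (620.2/25)
      = 15.4 / 24.808 = 0.6208 = 62.08%

F_rel = 62%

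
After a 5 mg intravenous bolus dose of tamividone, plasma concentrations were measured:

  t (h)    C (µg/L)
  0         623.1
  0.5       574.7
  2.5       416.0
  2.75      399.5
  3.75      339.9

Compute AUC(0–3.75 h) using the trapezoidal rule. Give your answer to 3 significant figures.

AUC = 1760 µg/L·h

Trapezoidal AUC_0→3.75:
  [0→0.5]: (623.1+574.7)/2 × 0.5 = 299.45
  [0.5→2.5]: (574.7+416.0)/2 × 2 = 990.7
  [2.5→2.75]: (416.0+399.5)/2 × 0.25 = 101.9375
  [2.75→3.75]: (399.5+339.9)/2 × 1 = 369.7
  Sum = 1761.7875 µg/L·h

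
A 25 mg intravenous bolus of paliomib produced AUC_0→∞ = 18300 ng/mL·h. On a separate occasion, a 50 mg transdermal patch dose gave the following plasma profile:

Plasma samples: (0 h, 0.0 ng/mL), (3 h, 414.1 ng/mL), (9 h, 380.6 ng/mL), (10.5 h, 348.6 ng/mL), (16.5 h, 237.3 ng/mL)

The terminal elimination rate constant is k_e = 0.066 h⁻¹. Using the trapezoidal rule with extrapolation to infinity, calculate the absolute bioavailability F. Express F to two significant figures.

Trapezoidal AUC_0→16.5 (transdermal patch):
  [0→3]: (0.0+414.1)/2 × 3 = 621.15
  [3→9]: (414.1+380.6)/2 × 6 = 2384.1
  [9→10.5]: (380.6+348.6)/2 × 1.5 = 546.9
  [10.5→16.5]: (348.6+237.3)/2 × 6 = 1757.7
  Sum = 5309.85 ng/mL·h
Tail: C_last/k_e = 237.3/0.066 = 3595.455
AUC_0→∞ (transdermal patch) = 5309.85 + 3595.455 = 8905.305 ng/mL·h
F = (AUC_ev/D_ev)/(AUC_iv/D_iv) = (8905.305/50)/(18300/25) = 178.1061/732 = 0.2433

F = 0.24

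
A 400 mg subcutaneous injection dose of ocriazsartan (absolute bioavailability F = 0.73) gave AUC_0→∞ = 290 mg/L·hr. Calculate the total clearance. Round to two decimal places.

CL = 1.01 L/hr

CL = F × Dose / AUC_0→∞
   = 0.73 × 400 / 290 = 1.0069 L/hr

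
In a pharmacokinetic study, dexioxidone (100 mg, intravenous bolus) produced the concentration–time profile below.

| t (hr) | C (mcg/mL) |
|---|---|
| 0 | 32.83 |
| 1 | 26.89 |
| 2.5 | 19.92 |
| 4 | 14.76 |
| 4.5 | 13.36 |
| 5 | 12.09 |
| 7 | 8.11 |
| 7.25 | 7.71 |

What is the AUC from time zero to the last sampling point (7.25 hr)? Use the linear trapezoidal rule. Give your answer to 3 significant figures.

AUC = 127 mcg/mL·hr

Trapezoidal AUC_0→7.25:
  [0→1]: (32.83+26.89)/2 × 1 = 29.86
  [1→2.5]: (26.89+19.92)/2 × 1.5 = 35.1075
  [2.5→4]: (19.92+14.76)/2 × 1.5 = 26.01
  [4→4.5]: (14.76+13.36)/2 × 0.5 = 7.03
  [4.5→5]: (13.36+12.09)/2 × 0.5 = 6.3625
  [5→7]: (12.09+8.11)/2 × 2 = 20.2
  [7→7.25]: (8.11+7.71)/2 × 0.25 = 1.9775
  Sum = 126.5475 mcg/mL·hr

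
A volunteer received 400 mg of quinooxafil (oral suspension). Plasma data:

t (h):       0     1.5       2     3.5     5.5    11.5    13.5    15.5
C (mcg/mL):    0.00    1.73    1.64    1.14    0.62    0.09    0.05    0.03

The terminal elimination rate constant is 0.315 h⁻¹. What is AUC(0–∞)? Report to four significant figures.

Trapezoidal AUC_0→15.5:
  [0→1.5]: (0.00+1.73)/2 × 1.5 = 1.2975
  [1.5→2]: (1.73+1.64)/2 × 0.5 = 0.8425
  [2→3.5]: (1.64+1.14)/2 × 1.5 = 2.085
  [3.5→5.5]: (1.14+0.62)/2 × 2 = 1.76
  [5.5→11.5]: (0.62+0.09)/2 × 6 = 2.13
  [11.5→13.5]: (0.09+0.05)/2 × 2 = 0.14
  [13.5→15.5]: (0.05+0.03)/2 × 2 = 0.08
  Sum = 8.335 mcg/mL·h
Extrapolated tail: C_last / k_e = 0.03 / 0.315 = 0.095
AUC_0→∞ = 8.335 + 0.095 = 8.43 mcg/mL·h

AUC = 8.430 mcg/mL·h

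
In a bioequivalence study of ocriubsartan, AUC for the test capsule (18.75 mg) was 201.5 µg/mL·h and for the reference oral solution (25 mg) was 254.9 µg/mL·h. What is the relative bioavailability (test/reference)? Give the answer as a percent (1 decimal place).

F_rel = 105.4%

F_rel = (AUC_test/D_test) / (AUC_ref/D_ref)
      = (201.5/18.75) / (254.9/25)
      = 10.7467 / 10.196 = 1.0540 = 105.40%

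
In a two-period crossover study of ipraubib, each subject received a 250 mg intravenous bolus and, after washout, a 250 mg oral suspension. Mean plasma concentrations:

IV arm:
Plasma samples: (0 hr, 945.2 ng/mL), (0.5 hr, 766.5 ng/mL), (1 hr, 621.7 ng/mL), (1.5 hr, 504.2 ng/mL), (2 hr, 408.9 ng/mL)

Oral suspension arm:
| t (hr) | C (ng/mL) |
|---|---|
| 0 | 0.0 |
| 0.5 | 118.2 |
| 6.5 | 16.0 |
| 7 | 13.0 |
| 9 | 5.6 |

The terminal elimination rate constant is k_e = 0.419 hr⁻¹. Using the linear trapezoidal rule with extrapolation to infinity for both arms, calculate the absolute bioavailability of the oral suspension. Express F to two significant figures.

F = 0.21

Trapezoidal AUC_0→2 (IV):
  [0→0.5]: (945.2+766.5)/2 × 0.5 = 427.925
  [0.5→1]: (766.5+621.7)/2 × 0.5 = 347.05
  [1→1.5]: (621.7+504.2)/2 × 0.5 = 281.475
  [1.5→2]: (504.2+408.9)/2 × 0.5 = 228.275
  Sum = 1284.725 ng/mL·hr
IV tail: 408.9/0.419 = 975.895; AUC_iv,0→∞ = 1284.725 + 975.895 = 2260.62 ng/mL·hr
Trapezoidal AUC_0→9 (oral suspension):
  [0→0.5]: (0.0+118.2)/2 × 0.5 = 29.55
  [0.5→6.5]: (118.2+16.0)/2 × 6 = 402.6
  [6.5→7]: (16.0+13.0)/2 × 0.5 = 7.25
  [7→9]: (13.0+5.6)/2 × 2 = 18.6
  Sum = 458.0 ng/mL·hr
oral suspension tail: 5.6/0.419 = 13.365; AUC_ev,0→∞ = 458.0 + 13.365 = 471.365 ng/mL·hr
F = (AUC_ev/D_ev)/(AUC_iv/D_iv) = (471.365/250)/(2260.62/250) = 1.88546/9.04248 = 0.2085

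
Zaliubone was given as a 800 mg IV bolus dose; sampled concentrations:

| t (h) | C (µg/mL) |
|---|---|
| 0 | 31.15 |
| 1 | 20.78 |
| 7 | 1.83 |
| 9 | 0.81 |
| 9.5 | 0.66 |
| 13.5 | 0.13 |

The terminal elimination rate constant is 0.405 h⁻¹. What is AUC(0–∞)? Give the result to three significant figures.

Trapezoidal AUC_0→13.5:
  [0→1]: (31.15+20.78)/2 × 1 = 25.965
  [1→7]: (20.78+1.83)/2 × 6 = 67.83
  [7→9]: (1.83+0.81)/2 × 2 = 2.64
  [9→9.5]: (0.81+0.66)/2 × 0.5 = 0.3675
  [9.5→13.5]: (0.66+0.13)/2 × 4 = 1.58
  Sum = 98.3825 µg/mL·h
Extrapolated tail: C_last / k_e = 0.13 / 0.405 = 0.321
AUC_0→∞ = 98.3825 + 0.321 = 98.7035 µg/mL·h

AUC = 98.7 µg/mL·h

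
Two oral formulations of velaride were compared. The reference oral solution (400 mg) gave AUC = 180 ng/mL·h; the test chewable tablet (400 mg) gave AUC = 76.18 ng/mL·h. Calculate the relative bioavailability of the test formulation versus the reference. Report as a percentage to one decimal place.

F_rel = 42.3%

F_rel = (AUC_test/D_test) / (AUC_ref/D_ref)
      = (76.18/400) / (180/400)
      = 0.19045 / 0.45 = 0.4232 = 42.32%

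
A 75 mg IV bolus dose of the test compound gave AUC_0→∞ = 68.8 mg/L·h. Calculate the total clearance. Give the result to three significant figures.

CL = 1.09 L/h

CL = Dose_iv / AUC_0→∞
   = 75 / 68.8 = 1.09012 L/h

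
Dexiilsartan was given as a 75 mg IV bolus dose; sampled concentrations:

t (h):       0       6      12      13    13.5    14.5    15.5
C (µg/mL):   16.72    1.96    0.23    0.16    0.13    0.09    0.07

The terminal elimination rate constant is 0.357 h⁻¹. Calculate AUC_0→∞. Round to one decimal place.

AUC = 63.3 µg/mL·h

Trapezoidal AUC_0→15.5:
  [0→6]: (16.72+1.96)/2 × 6 = 56.04
  [6→12]: (1.96+0.23)/2 × 6 = 6.57
  [12→13]: (0.23+0.16)/2 × 1 = 0.195
  [13→13.5]: (0.16+0.13)/2 × 0.5 = 0.0725
  [13.5→14.5]: (0.13+0.09)/2 × 1 = 0.11
  [14.5→15.5]: (0.09+0.07)/2 × 1 = 0.08
  Sum = 63.0675 µg/mL·h
Extrapolated tail: C_last / k_e = 0.07 / 0.357 = 0.196
AUC_0→∞ = 63.0675 + 0.196 = 63.2635 µg/mL·h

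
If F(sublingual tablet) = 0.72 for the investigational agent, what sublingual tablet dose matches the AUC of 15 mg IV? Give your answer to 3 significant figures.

For equal systemic exposure: F × D_ev = D_iv
D_ev = D_iv / F = 15 / 0.72 = 20.8333 mg

D_sublingual = 20.8 mg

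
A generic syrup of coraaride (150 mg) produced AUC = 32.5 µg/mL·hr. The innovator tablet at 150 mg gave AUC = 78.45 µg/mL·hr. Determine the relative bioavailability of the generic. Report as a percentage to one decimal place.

F_rel = (AUC_test/D_test) / (AUC_ref/D_ref)
      = (32.5/150) / (78.45/150)
      = 0.216667 / 0.523 = 0.4143 = 41.43%

F_rel = 41.4%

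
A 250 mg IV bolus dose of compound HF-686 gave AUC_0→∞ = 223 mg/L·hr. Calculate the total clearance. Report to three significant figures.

CL = Dose_iv / AUC_0→∞
   = 250 / 223 = 1.12108 L/hr

CL = 1.12 L/hr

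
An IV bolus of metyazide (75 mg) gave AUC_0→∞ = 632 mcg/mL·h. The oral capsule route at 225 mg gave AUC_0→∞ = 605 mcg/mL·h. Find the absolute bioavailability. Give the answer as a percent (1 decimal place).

F = 31.9%

F = (AUC_ev / D_ev) / (AUC_iv / D_iv)
  = (605/225) / (632/75)
  = 2.68889 / 8.42667 = 0.3191
  = 31.91%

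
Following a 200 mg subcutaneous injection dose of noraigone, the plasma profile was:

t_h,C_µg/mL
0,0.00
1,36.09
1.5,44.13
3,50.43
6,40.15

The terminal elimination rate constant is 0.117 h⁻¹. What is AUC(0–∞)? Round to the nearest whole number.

AUC = 588 µg/mL·h

Trapezoidal AUC_0→6:
  [0→1]: (0.00+36.09)/2 × 1 = 18.045
  [1→1.5]: (36.09+44.13)/2 × 0.5 = 20.055
  [1.5→3]: (44.13+50.43)/2 × 1.5 = 70.92
  [3→6]: (50.43+40.15)/2 × 3 = 135.87
  Sum = 244.89 µg/mL·h
Extrapolated tail: C_last / k_e = 40.15 / 0.117 = 343.162
AUC_0→∞ = 244.89 + 343.162 = 588.052 µg/mL·h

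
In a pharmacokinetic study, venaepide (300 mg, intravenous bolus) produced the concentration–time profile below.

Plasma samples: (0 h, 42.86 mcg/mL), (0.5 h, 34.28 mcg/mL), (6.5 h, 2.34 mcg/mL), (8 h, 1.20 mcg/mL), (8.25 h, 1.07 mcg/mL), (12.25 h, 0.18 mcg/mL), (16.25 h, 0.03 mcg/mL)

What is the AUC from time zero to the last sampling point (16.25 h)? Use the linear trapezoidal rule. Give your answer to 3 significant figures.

Trapezoidal AUC_0→16.25:
  [0→0.5]: (42.86+34.28)/2 × 0.5 = 19.285
  [0.5→6.5]: (34.28+2.34)/2 × 6 = 109.86
  [6.5→8]: (2.34+1.20)/2 × 1.5 = 2.655
  [8→8.25]: (1.20+1.07)/2 × 0.25 = 0.28375
  [8.25→12.25]: (1.07+0.18)/2 × 4 = 2.5
  [12.25→16.25]: (0.18+0.03)/2 × 4 = 0.42
  Sum = 135.00375 mcg/mL·h

AUC = 135 mcg/mL·h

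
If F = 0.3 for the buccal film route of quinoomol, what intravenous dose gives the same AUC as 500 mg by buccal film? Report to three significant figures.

Systemic exposure from an extravascular dose = F × D_ev, so the equivalent IV dose is F × D_ev.
D_iv = F × D_ev = 0.3 × 500 = 150 mg

D_iv = 150 mg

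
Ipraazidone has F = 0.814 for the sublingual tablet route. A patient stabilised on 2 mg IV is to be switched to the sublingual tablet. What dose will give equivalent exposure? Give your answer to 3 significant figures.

For equal systemic exposure: F × D_ev = D_iv
D_ev = D_iv / F = 2 / 0.814 = 2.457 mg

D_sublingual = 2.46 mg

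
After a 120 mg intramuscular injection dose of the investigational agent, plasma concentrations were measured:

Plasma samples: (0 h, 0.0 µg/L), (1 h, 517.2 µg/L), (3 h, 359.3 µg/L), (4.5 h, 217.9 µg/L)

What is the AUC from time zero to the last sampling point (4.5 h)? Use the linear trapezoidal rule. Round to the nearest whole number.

AUC = 1568 µg/L·h

Trapezoidal AUC_0→4.5:
  [0→1]: (0.0+517.2)/2 × 1 = 258.6
  [1→3]: (517.2+359.3)/2 × 2 = 876.5
  [3→4.5]: (359.3+217.9)/2 × 1.5 = 432.9
  Sum = 1568.0 µg/L·h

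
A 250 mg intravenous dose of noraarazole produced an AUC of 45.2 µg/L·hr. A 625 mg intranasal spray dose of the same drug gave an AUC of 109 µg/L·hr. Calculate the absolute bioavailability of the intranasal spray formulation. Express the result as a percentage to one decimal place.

F = (AUC_ev / D_ev) / (AUC_iv / D_iv)
  = (109/625) / (45.2/250)
  = 0.1744 / 0.1808 = 0.9646
  = 96.46%

F = 96.5%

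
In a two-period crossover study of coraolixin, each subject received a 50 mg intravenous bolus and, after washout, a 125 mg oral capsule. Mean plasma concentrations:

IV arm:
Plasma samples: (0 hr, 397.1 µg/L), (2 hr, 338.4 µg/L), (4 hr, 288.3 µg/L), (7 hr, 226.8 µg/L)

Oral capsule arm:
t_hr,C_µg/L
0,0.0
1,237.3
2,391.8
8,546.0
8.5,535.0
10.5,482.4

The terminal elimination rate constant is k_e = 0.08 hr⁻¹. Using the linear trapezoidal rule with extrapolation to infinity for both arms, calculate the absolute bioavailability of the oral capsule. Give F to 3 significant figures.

F = 0.850

Trapezoidal AUC_0→7 (IV):
  [0→2]: (397.1+338.4)/2 × 2 = 735.5
  [2→4]: (338.4+288.3)/2 × 2 = 626.7
  [4→7]: (288.3+226.8)/2 × 3 = 772.65
  Sum = 2134.85 µg/L·hr
IV tail: 226.8/0.08 = 2835.000; AUC_iv,0→∞ = 2134.85 + 2835.000 = 4969.85 µg/L·hr
Trapezoidal AUC_0→10.5 (oral capsule):
  [0→1]: (0.0+237.3)/2 × 1 = 118.65
  [1→2]: (237.3+391.8)/2 × 1 = 314.55
  [2→8]: (391.8+546.0)/2 × 6 = 2813.4
  [8→8.5]: (546.0+535.0)/2 × 0.5 = 270.25
  [8.5→10.5]: (535.0+482.4)/2 × 2 = 1017.4
  Sum = 4534.25 µg/L·hr
oral capsule tail: 482.4/0.08 = 6030.000; AUC_ev,0→∞ = 4534.25 + 6030.000 = 10564.25 µg/L·hr
F = (AUC_ev/D_ev)/(AUC_iv/D_iv) = (10564.25/125)/(4969.85/50) = 84.514/99.397 = 0.8503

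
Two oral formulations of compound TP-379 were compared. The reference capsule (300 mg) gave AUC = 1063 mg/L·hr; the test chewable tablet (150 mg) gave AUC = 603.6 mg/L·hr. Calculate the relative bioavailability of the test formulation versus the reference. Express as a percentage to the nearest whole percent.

F_rel = 114%

F_rel = (AUC_test/D_test) / (AUC_ref/D_ref)
      = (603.6/150) / (1063/300)
      = 4.024 / 3.54333 = 1.1357 = 113.57%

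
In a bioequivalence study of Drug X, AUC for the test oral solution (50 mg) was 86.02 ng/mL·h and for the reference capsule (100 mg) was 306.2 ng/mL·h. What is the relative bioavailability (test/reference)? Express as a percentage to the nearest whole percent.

F_rel = 56%

F_rel = (AUC_test/D_test) / (AUC_ref/D_ref)
      = (86.02/50) / (306.2/100)
      = 1.7204 / 3.062 = 0.5619 = 56.19%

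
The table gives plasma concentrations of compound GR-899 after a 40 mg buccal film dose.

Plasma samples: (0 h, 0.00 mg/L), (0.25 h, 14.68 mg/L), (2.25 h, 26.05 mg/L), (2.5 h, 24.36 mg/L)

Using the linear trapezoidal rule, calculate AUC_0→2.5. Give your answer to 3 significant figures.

Trapezoidal AUC_0→2.5:
  [0→0.25]: (0.00+14.68)/2 × 0.25 = 1.835
  [0.25→2.25]: (14.68+26.05)/2 × 2 = 40.73
  [2.25→2.5]: (26.05+24.36)/2 × 0.25 = 6.30125
  Sum = 48.86625 mg/L·h

AUC = 48.9 mg/L·h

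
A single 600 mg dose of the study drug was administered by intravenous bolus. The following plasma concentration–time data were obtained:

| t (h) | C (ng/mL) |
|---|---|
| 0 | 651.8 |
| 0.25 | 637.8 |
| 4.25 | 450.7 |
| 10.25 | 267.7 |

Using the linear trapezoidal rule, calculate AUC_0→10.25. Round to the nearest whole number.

Trapezoidal AUC_0→10.25:
  [0→0.25]: (651.8+637.8)/2 × 0.25 = 161.2
  [0.25→4.25]: (637.8+450.7)/2 × 4 = 2177.0
  [4.25→10.25]: (450.7+267.7)/2 × 6 = 2155.2
  Sum = 4493.4 ng/mL·h

AUC = 4493 ng/mL·h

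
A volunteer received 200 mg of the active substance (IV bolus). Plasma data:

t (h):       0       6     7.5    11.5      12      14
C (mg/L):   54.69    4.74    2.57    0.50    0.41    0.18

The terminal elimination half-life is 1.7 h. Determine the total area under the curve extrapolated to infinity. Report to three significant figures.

AUC = 191 mg/L·h

Trapezoidal AUC_0→14:
  [0→6]: (54.69+4.74)/2 × 6 = 178.29
  [6→7.5]: (4.74+2.57)/2 × 1.5 = 5.4825
  [7.5→11.5]: (2.57+0.50)/2 × 4 = 6.14
  [11.5→12]: (0.50+0.41)/2 × 0.5 = 0.2275
  [12→14]: (0.41+0.18)/2 × 2 = 0.59
  Sum = 190.73 mg/L·h
k_e = ln2 / t½ = 0.693147 / 1.7 = 0.4077 h^-1
Extrapolated tail: C_last / k_e = 0.18 / 0.4077 = 0.442
AUC_0→∞ = 190.73 + 0.442 = 191.172 mg/L·h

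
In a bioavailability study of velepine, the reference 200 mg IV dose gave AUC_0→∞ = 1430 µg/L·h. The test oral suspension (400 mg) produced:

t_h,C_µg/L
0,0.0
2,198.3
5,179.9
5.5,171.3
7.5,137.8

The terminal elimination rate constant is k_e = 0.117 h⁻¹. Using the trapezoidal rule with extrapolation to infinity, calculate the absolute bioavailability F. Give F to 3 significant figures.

Trapezoidal AUC_0→7.5 (oral suspension):
  [0→2]: (0.0+198.3)/2 × 2 = 198.3
  [2→5]: (198.3+179.9)/2 × 3 = 567.3
  [5→5.5]: (179.9+171.3)/2 × 0.5 = 87.8
  [5.5→7.5]: (171.3+137.8)/2 × 2 = 309.1
  Sum = 1162.5 µg/L·h
Tail: C_last/k_e = 137.8/0.117 = 1177.778
AUC_0→∞ (oral suspension) = 1162.5 + 1177.778 = 2340.278 µg/L·h
F = (AUC_ev/D_ev)/(AUC_iv/D_iv) = (2340.278/400)/(1430/200) = 5.850695/7.15 = 0.8183

F = 0.818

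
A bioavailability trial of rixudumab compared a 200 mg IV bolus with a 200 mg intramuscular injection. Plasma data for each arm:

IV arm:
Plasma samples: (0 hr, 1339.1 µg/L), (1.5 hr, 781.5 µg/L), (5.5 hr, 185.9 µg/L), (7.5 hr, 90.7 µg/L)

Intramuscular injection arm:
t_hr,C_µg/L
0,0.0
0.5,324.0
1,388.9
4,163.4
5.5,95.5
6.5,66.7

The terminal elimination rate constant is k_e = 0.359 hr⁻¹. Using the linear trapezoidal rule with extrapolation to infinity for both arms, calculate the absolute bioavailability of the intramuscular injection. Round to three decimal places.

Trapezoidal AUC_0→7.5 (IV):
  [0→1.5]: (1339.1+781.5)/2 × 1.5 = 1590.45
  [1.5→5.5]: (781.5+185.9)/2 × 4 = 1934.8
  [5.5→7.5]: (185.9+90.7)/2 × 2 = 276.6
  Sum = 3801.85 µg/L·hr
IV tail: 90.7/0.359 = 252.646; AUC_iv,0→∞ = 3801.85 + 252.646 = 4054.496 µg/L·hr
Trapezoidal AUC_0→6.5 (intramuscular injection):
  [0→0.5]: (0.0+324.0)/2 × 0.5 = 81.0
  [0.5→1]: (324.0+388.9)/2 × 0.5 = 178.225
  [1→4]: (388.9+163.4)/2 × 3 = 828.45
  [4→5.5]: (163.4+95.5)/2 × 1.5 = 194.175
  [5.5→6.5]: (95.5+66.7)/2 × 1 = 81.1
  Sum = 1362.95 µg/L·hr
intramuscular injection tail: 66.7/0.359 = 185.794; AUC_ev,0→∞ = 1362.95 + 185.794 = 1548.744 µg/L·hr
F = (AUC_ev/D_ev)/(AUC_iv/D_iv) = (1548.744/200)/(4054.496/200) = 7.74372/20.27248 = 0.3820

F = 0.382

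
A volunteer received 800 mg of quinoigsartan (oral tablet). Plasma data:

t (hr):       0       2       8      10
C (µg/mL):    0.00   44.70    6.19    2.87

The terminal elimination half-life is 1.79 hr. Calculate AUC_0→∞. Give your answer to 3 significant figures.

Trapezoidal AUC_0→10:
  [0→2]: (0.00+44.70)/2 × 2 = 44.7
  [2→8]: (44.70+6.19)/2 × 6 = 152.67
  [8→10]: (6.19+2.87)/2 × 2 = 9.06
  Sum = 206.43 µg/mL·hr
k_e = ln2 / t½ = 0.693147 / 1.79 = 0.3872 hr^-1
Extrapolated tail: C_last / k_e = 2.87 / 0.3872 = 7.412
AUC_0→∞ = 206.43 + 7.412 = 213.842 µg/mL·hr

AUC = 214 µg/mL·hr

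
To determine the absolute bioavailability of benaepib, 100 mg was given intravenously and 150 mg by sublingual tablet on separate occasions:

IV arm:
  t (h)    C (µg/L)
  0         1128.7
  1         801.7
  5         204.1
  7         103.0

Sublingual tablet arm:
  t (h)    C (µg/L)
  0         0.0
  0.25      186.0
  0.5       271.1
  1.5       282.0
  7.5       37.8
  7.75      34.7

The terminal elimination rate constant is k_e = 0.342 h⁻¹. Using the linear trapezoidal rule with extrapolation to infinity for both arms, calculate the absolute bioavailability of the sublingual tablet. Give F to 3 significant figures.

Trapezoidal AUC_0→7 (IV):
  [0→1]: (1128.7+801.7)/2 × 1 = 965.2
  [1→5]: (801.7+204.1)/2 × 4 = 2011.6
  [5→7]: (204.1+103.0)/2 × 2 = 307.1
  Sum = 3283.9 µg/L·h
IV tail: 103.0/0.342 = 301.170; AUC_iv,0→∞ = 3283.9 + 301.170 = 3585.07 µg/L·h
Trapezoidal AUC_0→7.75 (sublingual tablet):
  [0→0.25]: (0.0+186.0)/2 × 0.25 = 23.25
  [0.25→0.5]: (186.0+271.1)/2 × 0.25 = 57.1375
  [0.5→1.5]: (271.1+282.0)/2 × 1 = 276.55
  [1.5→7.5]: (282.0+37.8)/2 × 6 = 959.4
  [7.5→7.75]: (37.8+34.7)/2 × 0.25 = 9.0625
  Sum = 1325.4 µg/L·h
sublingual tablet tail: 34.7/0.342 = 101.462; AUC_ev,0→∞ = 1325.4 + 101.462 = 1426.862 µg/L·h
F = (AUC_ev/D_ev)/(AUC_iv/D_iv) = (1426.862/150)/(3585.07/100) = 9.51241/35.8507 = 0.2653

F = 0.265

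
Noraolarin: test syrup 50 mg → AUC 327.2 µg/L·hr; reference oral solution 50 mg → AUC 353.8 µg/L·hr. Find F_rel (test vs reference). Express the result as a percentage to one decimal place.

F_rel = 92.5%

F_rel = (AUC_test/D_test) / (AUC_ref/D_ref)
      = (327.2/50) / (353.8/50)
      = 6.544 / 7.076 = 0.9248 = 92.48%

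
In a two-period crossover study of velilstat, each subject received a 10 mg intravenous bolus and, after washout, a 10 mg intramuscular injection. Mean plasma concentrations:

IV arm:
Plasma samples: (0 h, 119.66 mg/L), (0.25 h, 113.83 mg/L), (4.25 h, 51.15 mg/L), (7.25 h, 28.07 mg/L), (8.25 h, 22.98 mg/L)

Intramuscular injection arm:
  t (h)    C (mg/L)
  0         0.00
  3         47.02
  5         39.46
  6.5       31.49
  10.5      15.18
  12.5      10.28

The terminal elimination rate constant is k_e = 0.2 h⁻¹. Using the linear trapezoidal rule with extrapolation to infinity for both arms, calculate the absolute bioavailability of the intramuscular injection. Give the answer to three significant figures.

Trapezoidal AUC_0→8.25 (IV):
  [0→0.25]: (119.66+113.83)/2 × 0.25 = 29.18625
  [0.25→4.25]: (113.83+51.15)/2 × 4 = 329.96
  [4.25→7.25]: (51.15+28.07)/2 × 3 = 118.83
  [7.25→8.25]: (28.07+22.98)/2 × 1 = 25.525
  Sum = 503.50125 mg/L·h
IV tail: 22.98/0.2 = 114.900; AUC_iv,0→∞ = 503.50125 + 114.900 = 618.40125 mg/L·h
Trapezoidal AUC_0→12.5 (intramuscular injection):
  [0→3]: (0.00+47.02)/2 × 3 = 70.53
  [3→5]: (47.02+39.46)/2 × 2 = 86.48
  [5→6.5]: (39.46+31.49)/2 × 1.5 = 53.2125
  [6.5→10.5]: (31.49+15.18)/2 × 4 = 93.34
  [10.5→12.5]: (15.18+10.28)/2 × 2 = 25.46
  Sum = 329.0225 mg/L·h
intramuscular injection tail: 10.28/0.2 = 51.400; AUC_ev,0→∞ = 329.0225 + 51.400 = 380.4225 mg/L·h
F = (AUC_ev/D_ev)/(AUC_iv/D_iv) = (380.4225/10)/(618.40125/10) = 38.04225/61.840125 = 0.6152

F = 0.615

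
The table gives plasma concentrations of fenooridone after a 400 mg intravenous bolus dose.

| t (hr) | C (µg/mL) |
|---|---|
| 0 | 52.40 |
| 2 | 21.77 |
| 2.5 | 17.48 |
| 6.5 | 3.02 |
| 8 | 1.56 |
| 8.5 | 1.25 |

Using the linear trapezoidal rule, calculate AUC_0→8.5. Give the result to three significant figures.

Trapezoidal AUC_0→8.5:
  [0→2]: (52.40+21.77)/2 × 2 = 74.17
  [2→2.5]: (21.77+17.48)/2 × 0.5 = 9.8125
  [2.5→6.5]: (17.48+3.02)/2 × 4 = 41.0
  [6.5→8]: (3.02+1.56)/2 × 1.5 = 3.435
  [8→8.5]: (1.56+1.25)/2 × 0.5 = 0.7025
  Sum = 129.12 µg/mL·hr

AUC = 129 µg/mL·hr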